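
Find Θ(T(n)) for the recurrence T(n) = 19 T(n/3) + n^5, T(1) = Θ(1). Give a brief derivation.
T(n) = Θ(n^5)

log_3 19 ≈ 2.680. f(n) = n^5 dominates n^(log_3 19) since 5 > 2.680, and the regularity condition a·f(n/b) = 19·(n/3)^5 = (19/243)·n^5 ≤ c·f(n) holds with c = 19/243 ≈ 0.0782 < 1. So this is Case 3: T(n) = Θ(f(n)) = Θ(n^5).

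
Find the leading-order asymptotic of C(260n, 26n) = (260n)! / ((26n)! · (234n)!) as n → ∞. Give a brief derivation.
C(260n, 26n) ~ (10000000000/387420489)^(26n) · sqrt(5/(9π·26n))

Write N = 26n. Apply Stirling to each factorial:
  (10N)! ~ sqrt(2π·10N) · (10N/e)^(10N),
  N! ~ sqrt(2π N) · (N/e)^N,
  (9N)! ~ sqrt(2π·9N) · (9N/e)^(9N).
The exponential factors combine to (10N)^(10N) / (N^N · (9N)^(9N)) = 10^(10N)/9^(9N) = (10^10/9^9)^N = (10000000000/387420489)^N.
The square-root prefactors combine to sqrt(2π·10N) / (sqrt(2π N)·sqrt(2π·9N)) = sqrt(10 / (2π·9·N)) = sqrt(5/(9π·26n)).
Substituting N = 26n: C(260n, 26n) ~ (10000000000/387420489)^(26n) · sqrt(5/(9π·26n)).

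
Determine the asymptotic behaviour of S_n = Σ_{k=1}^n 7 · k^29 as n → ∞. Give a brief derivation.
S_n ~ 7 · n^30 / 30

By integral comparison (Euler-Maclaurin), Σ_{k=1}^n 7 · k^29 = 7 · ∫_0^n x^29 dx + O(n^29) = 7 · n^30/30 + O(n^29). (Equivalently, Faulhaber's formula gives the same leading term.)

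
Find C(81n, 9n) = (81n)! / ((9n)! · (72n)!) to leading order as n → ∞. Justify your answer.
C(81n, 9n) ~ (387420489/16777216)^(9n) · sqrt(9/(16π·9n))

Write N = 9n. Apply Stirling to each factorial:
  (9N)! ~ sqrt(2π·9N) · (9N/e)^(9N),
  N! ~ sqrt(2π N) · (N/e)^N,
  (8N)! ~ sqrt(2π·8N) · (8N/e)^(8N).
The exponential factors combine to (9N)^(9N) / (N^N · (8N)^(8N)) = 9^(9N)/8^(8N) = (9^9/8^8)^N = (387420489/16777216)^N.
The square-root prefactors combine to sqrt(2π·9N) / (sqrt(2π N)·sqrt(2π·8N)) = sqrt(9 / (2π·8·N)) = sqrt(9/(16π·9n)).
Substituting N = 9n: C(81n, 9n) ~ (387420489/16777216)^(9n) · sqrt(9/(16π·9n)).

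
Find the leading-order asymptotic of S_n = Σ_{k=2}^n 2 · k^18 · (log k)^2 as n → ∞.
S_n ~ 2 · n^19 · (log n)^2 / 19

By integral comparison, S_n = ∫_1^n 2 · x^18 · (log x)^2 dx + O(n^18 · (log n)^2). For the integral, the leading term of ∫_1^n x^18 (log x)^2 dx is n^19/19 · (log n)^2 (by repeated integration by parts; each step lowers the log-exponent and produces a relatively O(1/log n) correction). Hence S_n ~ 2 · n^19 · (log n)^2 / 19.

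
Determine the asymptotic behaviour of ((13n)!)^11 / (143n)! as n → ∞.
((13n)!)^11/(143n)! ~ ((2π·13n)^(10/2) / sqrt(11)) · 11^(−11·13n)  →  0

Write N = 13n. Stirling: N! ~ sqrt(2π N)(N/e)^N and (11N)! ~ sqrt(2π·11N)·(11N/e)^(11N).
  (N!)^11/(11N)! ~ (2π N)^(11/2) (N/e)^(11N) / [sqrt(2π·11N) (11N/e)^(11N)]
     = (2π N)^(11/2) / sqrt(2π·11N) · (N/(11N))^(11N)
     = (2π N)^((11−1)/2) / sqrt(11) · 11^(−11N).
Since 11^11 > 1, the factor 11^(−11N) decays exponentially, so the ratio → 0. Substituting N = 13n gives the stated form.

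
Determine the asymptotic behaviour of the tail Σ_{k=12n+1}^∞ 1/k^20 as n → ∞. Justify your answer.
Σ_{k>12n} 1/k^20 ~ 1/(19 · (12n)^19)

Compare to the integral: ∫_{12n}^∞ x^(−20) dx = [−x^(−19)/19]_{12n}^∞ = 1/((20−1)·(12n)^19). Euler-Maclaurin then gives
  Σ_{k>12n} 1/k^20 = ∫_{12n}^∞ dx/x^20 − 1/(2·(12n)^20) + O(1/(12n)^21).
(Equivalently this is ζ(20) − Σ_{k≤12n} 1/k^20.)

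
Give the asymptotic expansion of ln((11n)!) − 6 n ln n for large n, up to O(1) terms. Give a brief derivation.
ln((11n)!) − 6 n ln n = 5 n ln n + 11(ln 11 − 1) n + (1/2) ln(2π·11n) + O(1/n)

Stirling: ln((11n)!) = 11n ln(11n) − 11n + (1/2) ln(2π·11n) + O(1/n).
Expand 11n ln(11n) = 11n (ln n + ln 11) = 11n ln n + 11n ln 11.
Subtract 6n ln n: leading term is (11 − 6) n ln n = 5 n ln n. The next term is 11n ln 11 − 11n = 11(ln 11 − 1) n. Then the (1/2) ln(2π·11n) correction.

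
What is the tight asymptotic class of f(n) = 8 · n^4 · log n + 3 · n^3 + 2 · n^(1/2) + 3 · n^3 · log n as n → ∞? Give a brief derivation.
f(n) ∈ Θ(n^4 · log n)

Compare the terms by growth order. For large n, n^a · (log n)^b dominates n^a' · (log n)^b' iff a > a', or (a = a' and b > b'). Ranking the 4 terms shows the dominant one is 8 · n^4 · log n. Hence f(n) ∈ Θ(n^4 · log n).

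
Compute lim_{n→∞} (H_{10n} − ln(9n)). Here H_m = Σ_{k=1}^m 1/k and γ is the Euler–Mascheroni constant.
lim = ln(10/9) + γ

By Euler-Maclaurin, H_m = ln m + γ + O(1/m). So
  H_{10n} − ln(9n) = ln(10n) + γ − ln(9n) + O(1/n)
                       = ln(10/9) + γ + O(1/n).
Hence the limit is ln(10/9) + γ.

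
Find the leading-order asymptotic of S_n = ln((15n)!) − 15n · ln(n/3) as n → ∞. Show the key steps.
S_n ~ 15n · (ln 45 − 1) + O(ln n)

Stirling: ln((15n)!) = 15n ln(15n) − 15n + O(ln n).
  S_n = 15n ln(15n) − 15n − 15n ln(n/3) + O(ln n)
      = 15n ln(15n) − 15n ln n + 15n ln 3 − 15n + O(ln n)
      = 15n ln 15 + 15n ln 3 − 15n + O(ln n)
      = 15n (ln 45 − 1) + O(ln n).
Numerically ln(45) − 1 ≈ 2.8067.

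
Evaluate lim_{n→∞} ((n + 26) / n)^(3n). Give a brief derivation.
lim = e^78

Rewrite as (1 + 26/n)^(3n). By the standard limit (1 + x/n)^n → e^x, we have (1 + 26/n)^n → e^26, and raising to the 3rd power gives e^78.
More precisely, ln[(1 + 26/n)^(3n)] = 3n · ln(1 + 26/n) = 3n · (26/n + O(1/n^2)) = 78 + O(1/n) → 78.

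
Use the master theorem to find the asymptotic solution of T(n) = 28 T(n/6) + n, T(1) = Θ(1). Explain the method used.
T(n) = Θ(n^(log_6 28))

Master theorem: compare f(n) = n to n^(log_6 28) where log_6 28 ≈ 1.860. Since 1 < log_6 28, we have f(n) = O(n^(log_6 28 − ε)) for some ε > 0 — Case 1. Hence T(n) = Θ(n^(log_6 28)).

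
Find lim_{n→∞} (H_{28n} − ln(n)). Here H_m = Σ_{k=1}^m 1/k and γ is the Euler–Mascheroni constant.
lim = ln 28 + γ

By Euler-Maclaurin, H_m = ln m + γ + O(1/m). So
  H_{28n} − ln(n) = ln(28n) + γ − ln(n) + O(1/n)
                       = ln(28/1) + γ + O(1/n).
Hence the limit is ln(28/1) + γ.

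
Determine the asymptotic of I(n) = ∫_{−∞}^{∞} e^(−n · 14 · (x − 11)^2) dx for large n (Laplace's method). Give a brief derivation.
I(n) = sqrt(π/(14n))

Here φ(x) = 14 · (x − 11)^2 has its unique minimum at x* = 11 with φ(x*) = 0 and φ''(x*) = 28. Laplace's method gives
  I(n) ~ e^(−n φ(x*)) · sqrt(2π / (n · φ''(x*))) = sqrt(2π / (28n)) = sqrt(π/(14n)).
This is exact: substituting u = (x − 11)·sqrt(14n) gives I(n) = (1/sqrt(14n)) ∫_{−∞}^{∞} e^(−u^2) du = sqrt(π/(14n)).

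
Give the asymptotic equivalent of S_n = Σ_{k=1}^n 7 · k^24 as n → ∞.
S_n ~ 7 · n^25 / 25

By integral comparison (Euler-Maclaurin), Σ_{k=1}^n 7 · k^24 = 7 · ∫_0^n x^24 dx + O(n^24) = 7 · n^25/25 + O(n^24). (Equivalently, Faulhaber's formula gives the same leading term.)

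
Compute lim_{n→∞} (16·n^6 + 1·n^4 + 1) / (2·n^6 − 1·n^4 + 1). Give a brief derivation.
lim = 16/2 = 8

For large n the leading n^6 terms dominate both numerator and denominator. Dividing top and bottom by n^6, every other term tends to 0, leaving 16/2 = 8.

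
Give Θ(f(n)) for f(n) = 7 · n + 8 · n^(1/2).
f(n) ∈ Θ(n)

Compare the terms by growth order. For large n, n^a · (log n)^b dominates n^a' · (log n)^b' iff a > a', or (a = a' and b > b'). Ranking the 2 terms shows the dominant one is 7 · n. Hence f(n) ∈ Θ(n).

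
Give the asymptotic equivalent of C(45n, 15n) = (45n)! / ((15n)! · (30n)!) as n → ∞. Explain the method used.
C(45n, 15n) ~ (27/4)^(15n) · sqrt(3/(4π·15n))

Write N = 15n. Apply Stirling to each factorial:
  (3N)! ~ sqrt(2π·3N) · (3N/e)^(3N),
  N! ~ sqrt(2π N) · (N/e)^N,
  (2N)! ~ sqrt(2π·2N) · (2N/e)^(2N).
The exponential factors combine to (3N)^(3N) / (N^N · (2N)^(2N)) = 3^(3N)/2^(2N) = (3^3/2^2)^N = (27/4)^N.
The square-root prefactors combine to sqrt(2π·3N) / (sqrt(2π N)·sqrt(2π·2N)) = sqrt(3 / (2π·2·N)) = sqrt(3/(4π·15n)).
Substituting N = 15n: C(45n, 15n) ~ (27/4)^(15n) · sqrt(3/(4π·15n)).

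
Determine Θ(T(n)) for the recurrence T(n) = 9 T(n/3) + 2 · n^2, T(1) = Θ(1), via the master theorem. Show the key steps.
T(n) = Θ(n^2 log n)

log_3 9 = 2, and f(n) = 2 · n^2 = Θ(n^(log_3 9)). This is Case 2 of the master theorem: T(n) = Θ(f(n) · log n) = Θ(n^2 log n).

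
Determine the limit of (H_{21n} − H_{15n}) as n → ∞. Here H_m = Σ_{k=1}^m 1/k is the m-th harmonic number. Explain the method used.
lim = ln(21/15) = ln(7/5)

Euler-Maclaurin gives H_m = ln m + γ + 1/(2m) + O(1/m^2). The γ and O(1/m) terms cancel in the difference:
  H_{21n} − H_{15n} = ln(21n) − ln(15n) + O(1/n) = ln(21/15) + O(1/n).
Hence the limit is ln(21/15) = ln(7/5).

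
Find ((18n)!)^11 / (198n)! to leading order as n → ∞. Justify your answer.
((18n)!)^11/(198n)! ~ ((2π·18n)^(10/2) / sqrt(11)) · 11^(−11·18n)  →  0

Write N = 18n. Stirling: N! ~ sqrt(2π N)(N/e)^N and (11N)! ~ sqrt(2π·11N)·(11N/e)^(11N).
  (N!)^11/(11N)! ~ (2π N)^(11/2) (N/e)^(11N) / [sqrt(2π·11N) (11N/e)^(11N)]
     = (2π N)^(11/2) / sqrt(2π·11N) · (N/(11N))^(11N)
     = (2π N)^((11−1)/2) / sqrt(11) · 11^(−11N).
Since 11^11 > 1, the factor 11^(−11N) decays exponentially, so the ratio → 0. Substituting N = 18n gives the stated form.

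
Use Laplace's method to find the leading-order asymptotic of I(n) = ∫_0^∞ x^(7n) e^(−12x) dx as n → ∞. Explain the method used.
I(n) ~ (sqrt(2π·7n) / 12) · (7n/(12e))^(7n)

Write the integrand as exp(7n ln x − 12x) and set f(x) = 7n ln x − 12x. Then f'(x) = 7n/x − 12 = 0 at x* = 7n/12, and f''(x*) = −7n/x*^2 = −12^2/(7n). Laplace's method (interior maximum) gives
  I(n) ~ e^(f(x*)) · sqrt(2π / |f''(x*)|)
        = exp(7n ln(7n/12) − 7n) · sqrt(2π · 7n / 12^2)
        = (7n/12)^(7n) e^(−7n) · sqrt(2π·7n) / 12
        = (sqrt(2π·7n) / 12) · (7n/(12e))^(7n).
This matches Γ(7n+1)/12^(7n+1) with Stirling applied to Γ.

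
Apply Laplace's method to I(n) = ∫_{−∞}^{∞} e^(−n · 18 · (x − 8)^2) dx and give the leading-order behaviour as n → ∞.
I(n) = sqrt(π/(18n))

Here φ(x) = 18 · (x − 8)^2 has its unique minimum at x* = 8 with φ(x*) = 0 and φ''(x*) = 36. Laplace's method gives
  I(n) ~ e^(−n φ(x*)) · sqrt(2π / (n · φ''(x*))) = sqrt(2π / (36n)) = sqrt(π/(18n)).
This is exact: substituting u = (x − 8)·sqrt(18n) gives I(n) = (1/sqrt(18n)) ∫_{−∞}^{∞} e^(−u^2) du = sqrt(π/(18n)).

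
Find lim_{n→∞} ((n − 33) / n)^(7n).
lim = e^(−231)

Rewrite as (1 − 33/n)^(7n). By the standard limit (1 + x/n)^n → e^x, we have (1 − 33/n)^n → e^(−33), and raising to the 7th power gives e^(−231).
More precisely, ln[(1 − 33/n)^(7n)] = 7n · ln(1 − 33/n) = 7n · (-33/n + O(1/n^2)) = -231 + O(1/n) → -231.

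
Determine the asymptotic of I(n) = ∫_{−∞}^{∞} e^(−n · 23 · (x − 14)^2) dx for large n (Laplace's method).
I(n) = sqrt(π/(23n))

Here φ(x) = 23 · (x − 14)^2 has its unique minimum at x* = 14 with φ(x*) = 0 and φ''(x*) = 46. Laplace's method gives
  I(n) ~ e^(−n φ(x*)) · sqrt(2π / (n · φ''(x*))) = sqrt(2π / (46n)) = sqrt(π/(23n)).
This is exact: substituting u = (x − 14)·sqrt(23n) gives I(n) = (1/sqrt(23n)) ∫_{−∞}^{∞} e^(−u^2) du = sqrt(π/(23n)).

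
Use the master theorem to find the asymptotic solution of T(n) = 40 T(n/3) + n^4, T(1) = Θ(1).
T(n) = Θ(n^4)

log_3 40 ≈ 3.358. f(n) = n^4 dominates n^(log_3 40) since 4 > 3.358, and the regularity condition a·f(n/b) = 40·(n/3)^4 = (40/81)·n^4 ≤ c·f(n) holds with c = 40/81 ≈ 0.494 < 1. So this is Case 3: T(n) = Θ(f(n)) = Θ(n^4).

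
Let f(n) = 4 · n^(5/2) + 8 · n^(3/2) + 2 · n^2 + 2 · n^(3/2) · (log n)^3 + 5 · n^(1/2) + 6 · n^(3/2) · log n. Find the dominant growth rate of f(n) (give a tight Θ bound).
f(n) ∈ Θ(n^(5/2))

Compare the terms by growth order. For large n, n^a · (log n)^b dominates n^a' · (log n)^b' iff a > a', or (a = a' and b > b'). Ranking the 6 terms shows the dominant one is 4 · n^(5/2). Hence f(n) ∈ Θ(n^(5/2)).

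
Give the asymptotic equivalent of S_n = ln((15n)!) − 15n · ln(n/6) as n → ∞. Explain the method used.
S_n ~ 15n · (ln 90 − 1) + O(ln n)

Stirling: ln((15n)!) = 15n ln(15n) − 15n + O(ln n).
  S_n = 15n ln(15n) − 15n − 15n ln(n/6) + O(ln n)
      = 15n ln(15n) − 15n ln n + 15n ln 6 − 15n + O(ln n)
      = 15n ln 15 + 15n ln 6 − 15n + O(ln n)
      = 15n (ln 90 − 1) + O(ln n).
Numerically ln(90) − 1 ≈ 3.4998.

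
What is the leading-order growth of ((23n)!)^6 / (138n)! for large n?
((23n)!)^6/(138n)! ~ ((2π·23n)^(5/2) / sqrt(6)) · 6^(−6·23n)  →  0

Write N = 23n. Stirling: N! ~ sqrt(2π N)(N/e)^N and (6N)! ~ sqrt(2π·6N)·(6N/e)^(6N).
  (N!)^6/(6N)! ~ (2π N)^(6/2) (N/e)^(6N) / [sqrt(2π·6N) (6N/e)^(6N)]
     = (2π N)^(6/2) / sqrt(2π·6N) · (N/(6N))^(6N)
     = (2π N)^((6−1)/2) / sqrt(6) · 6^(−6N).
Since 6^6 > 1, the factor 6^(−6N) decays exponentially, so the ratio → 0. Substituting N = 23n gives the stated form.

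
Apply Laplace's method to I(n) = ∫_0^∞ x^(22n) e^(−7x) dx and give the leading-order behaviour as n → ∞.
I(n) ~ (sqrt(2π·22n) / 7) · (22n/(7e))^(22n)

Write the integrand as exp(22n ln x − 7x) and set f(x) = 22n ln x − 7x. Then f'(x) = 22n/x − 7 = 0 at x* = 22n/7, and f''(x*) = −22n/x*^2 = −7^2/(22n). Laplace's method (interior maximum) gives
  I(n) ~ e^(f(x*)) · sqrt(2π / |f''(x*)|)
        = exp(22n ln(22n/7) − 22n) · sqrt(2π · 22n / 7^2)
        = (22n/7)^(22n) e^(−22n) · sqrt(2π·22n) / 7
        = (sqrt(2π·22n) / 7) · (22n/(7e))^(22n).
This matches Γ(22n+1)/7^(22n+1) with Stirling applied to Γ.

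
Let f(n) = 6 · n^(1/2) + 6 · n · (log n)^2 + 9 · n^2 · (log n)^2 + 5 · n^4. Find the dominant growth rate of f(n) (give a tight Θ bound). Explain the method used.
f(n) ∈ Θ(n^4)

Compare the terms by growth order. For large n, n^a · (log n)^b dominates n^a' · (log n)^b' iff a > a', or (a = a' and b > b'). Ranking the 4 terms shows the dominant one is 5 · n^4. Hence f(n) ∈ Θ(n^4).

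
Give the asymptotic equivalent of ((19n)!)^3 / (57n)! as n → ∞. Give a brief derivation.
((19n)!)^3/(57n)! ~ ((2π·19n)^(2/2) / sqrt(3)) · 3^(−3·19n)  →  0

Write N = 19n. Stirling: N! ~ sqrt(2π N)(N/e)^N and (3N)! ~ sqrt(2π·3N)·(3N/e)^(3N).
  (N!)^3/(3N)! ~ (2π N)^(3/2) (N/e)^(3N) / [sqrt(2π·3N) (3N/e)^(3N)]
     = (2π N)^(3/2) / sqrt(2π·3N) · (N/(3N))^(3N)
     = (2π N)^((3−1)/2) / sqrt(3) · 3^(−3N).
Since 3^3 > 1, the factor 3^(−3N) decays exponentially, so the ratio → 0. Substituting N = 19n gives the stated form.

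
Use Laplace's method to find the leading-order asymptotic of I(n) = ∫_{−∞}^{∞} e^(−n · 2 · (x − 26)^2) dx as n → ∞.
I(n) = sqrt(π/(2n))

Here φ(x) = 2 · (x − 26)^2 has its unique minimum at x* = 26 with φ(x*) = 0 and φ''(x*) = 4. Laplace's method gives
  I(n) ~ e^(−n φ(x*)) · sqrt(2π / (n · φ''(x*))) = sqrt(2π / (4n)) = sqrt(π/(2n)).
This is exact: substituting u = (x − 26)·sqrt(2n) gives I(n) = (1/sqrt(2n)) ∫_{−∞}^{∞} e^(−u^2) du = sqrt(π/(2n)).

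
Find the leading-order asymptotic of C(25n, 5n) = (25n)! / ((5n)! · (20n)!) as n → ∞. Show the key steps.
C(25n, 5n) ~ (3125/256)^(5n) · sqrt(5/(8π·5n))

Write N = 5n. Apply Stirling to each factorial:
  (5N)! ~ sqrt(2π·5N) · (5N/e)^(5N),
  N! ~ sqrt(2π N) · (N/e)^N,
  (4N)! ~ sqrt(2π·4N) · (4N/e)^(4N).
The exponential factors combine to (5N)^(5N) / (N^N · (4N)^(4N)) = 5^(5N)/4^(4N) = (5^5/4^4)^N = (3125/256)^N.
The square-root prefactors combine to sqrt(2π·5N) / (sqrt(2π N)·sqrt(2π·4N)) = sqrt(5 / (2π·4·N)) = sqrt(5/(8π·5n)).
Substituting N = 5n: C(25n, 5n) ~ (3125/256)^(5n) · sqrt(5/(8π·5n)).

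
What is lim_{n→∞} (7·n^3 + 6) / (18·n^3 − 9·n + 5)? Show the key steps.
lim = 7/18

For large n the leading n^3 terms dominate both numerator and denominator. Dividing top and bottom by n^3, every other term tends to 0, leaving 7/18.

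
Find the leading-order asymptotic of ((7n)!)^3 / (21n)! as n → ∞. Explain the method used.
((7n)!)^3/(21n)! ~ ((2π·7n)^(2/2) / sqrt(3)) · 3^(−3·7n)  →  0

Write N = 7n. Stirling: N! ~ sqrt(2π N)(N/e)^N and (3N)! ~ sqrt(2π·3N)·(3N/e)^(3N).
  (N!)^3/(3N)! ~ (2π N)^(3/2) (N/e)^(3N) / [sqrt(2π·3N) (3N/e)^(3N)]
     = (2π N)^(3/2) / sqrt(2π·3N) · (N/(3N))^(3N)
     = (2π N)^((3−1)/2) / sqrt(3) · 3^(−3N).
Since 3^3 > 1, the factor 3^(−3N) decays exponentially, so the ratio → 0. Substituting N = 7n gives the stated form.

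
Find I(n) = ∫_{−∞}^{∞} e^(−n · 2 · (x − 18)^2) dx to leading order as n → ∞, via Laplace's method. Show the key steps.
I(n) = sqrt(π/(2n))

Here φ(x) = 2 · (x − 18)^2 has its unique minimum at x* = 18 with φ(x*) = 0 and φ''(x*) = 4. Laplace's method gives
  I(n) ~ e^(−n φ(x*)) · sqrt(2π / (n · φ''(x*))) = sqrt(2π / (4n)) = sqrt(π/(2n)).
This is exact: substituting u = (x − 18)·sqrt(2n) gives I(n) = (1/sqrt(2n)) ∫_{−∞}^{∞} e^(−u^2) du = sqrt(π/(2n)).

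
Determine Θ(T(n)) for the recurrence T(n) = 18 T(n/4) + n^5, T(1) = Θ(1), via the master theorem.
T(n) = Θ(n^5)

log_4 18 ≈ 2.085. f(n) = n^5 dominates n^(log_4 18) since 5 > 2.085, and the regularity condition a·f(n/b) = 18·(n/4)^5 = (18/1024)·n^5 ≤ c·f(n) holds with c = 18/1024 ≈ 0.0176 < 1. So this is Case 3: T(n) = Θ(f(n)) = Θ(n^5).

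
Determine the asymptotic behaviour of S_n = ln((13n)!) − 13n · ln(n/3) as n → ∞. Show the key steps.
S_n ~ 13n · (ln 39 − 1) + O(ln n)

Stirling: ln((13n)!) = 13n ln(13n) − 13n + O(ln n).
  S_n = 13n ln(13n) − 13n − 13n ln(n/3) + O(ln n)
      = 13n ln(13n) − 13n ln n + 13n ln 3 − 13n + O(ln n)
      = 13n ln 13 + 13n ln 3 − 13n + O(ln n)
      = 13n (ln 39 − 1) + O(ln n).
Numerically ln(39) − 1 ≈ 2.6636.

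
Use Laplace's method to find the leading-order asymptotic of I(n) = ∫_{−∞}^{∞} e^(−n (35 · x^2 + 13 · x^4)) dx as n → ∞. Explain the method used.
I(n) ~ sqrt(π/(35n))

φ(x) = 35 · x^2 + 13 · x^4 has its unique global minimum at x* = 0 (since φ'(x) = 70x + 52x^3 = 0 only at x = 0 for real x with both coefficients positive, and φ → ∞ as |x| → ∞). At x* = 0, φ(0) = 0 and φ''(0) = 70. Laplace's method then gives
  I(n) ~ sqrt(2π / (n · φ''(0))) · e^(−n φ(0)) = sqrt(2π / (70n)) = sqrt(π/(35n)).
The 13 · x^4 term contributes only at subleading order (an O(1/n) relative correction).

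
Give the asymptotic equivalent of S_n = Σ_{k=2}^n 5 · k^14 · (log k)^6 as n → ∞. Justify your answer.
S_n ~ n^15 · (log n)^6 / 3

By integral comparison, S_n = ∫_1^n 5 · x^14 · (log x)^6 dx + O(n^14 · (log n)^6). For the integral, the leading term of ∫_1^n x^14 (log x)^6 dx is n^15/15 · (log n)^6 (by repeated integration by parts; each step lowers the log-exponent and produces a relatively O(1/log n) correction). Hence S_n ~ n^15 · (log n)^6 / 3.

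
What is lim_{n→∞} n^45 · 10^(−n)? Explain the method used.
lim = 0

Exponentials with base > 1 dominate every fixed polynomial: for any fixed c, n^c / 10^n → 0 as n → ∞ (e.g. by the ratio test, or by writing 10^n = e^(n ln 10) and noting e^(n ln 10) / n^c → ∞). Hence n^45 · 10^(−n) = n^45 / 10^n → 0.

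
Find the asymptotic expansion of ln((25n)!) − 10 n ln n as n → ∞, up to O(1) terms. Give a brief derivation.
ln((25n)!) − 10 n ln n = 15 n ln n + 25(ln 25 − 1) n + (1/2) ln(2π·25n) + O(1/n)

Stirling: ln((25n)!) = 25n ln(25n) − 25n + (1/2) ln(2π·25n) + O(1/n).
Expand 25n ln(25n) = 25n (ln n + ln 25) = 25n ln n + 25n ln 25.
Subtract 10n ln n: leading term is (25 − 10) n ln n = 15 n ln n. The next term is 25n ln 25 − 25n = 25(ln 25 − 1) n. Then the (1/2) ln(2π·25n) correction.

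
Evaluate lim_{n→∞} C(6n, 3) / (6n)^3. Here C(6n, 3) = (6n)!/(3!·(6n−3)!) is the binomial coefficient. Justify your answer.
lim = 1/3! = 1/6

With N = 6n → ∞: C(N, 3) / N^3 = [N(N−1)…(N−2)] / (3! · N^3) = (1/3!) · 1 · (1 − 1/(6n)) · (1 − 2/(6n)). Each factor → 1 as N → ∞, so the limit is 1/3! = 1/6.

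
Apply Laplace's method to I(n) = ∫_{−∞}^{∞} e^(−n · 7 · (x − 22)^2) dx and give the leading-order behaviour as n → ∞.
I(n) = sqrt(π/(7n))

Here φ(x) = 7 · (x − 22)^2 has its unique minimum at x* = 22 with φ(x*) = 0 and φ''(x*) = 14. Laplace's method gives
  I(n) ~ e^(−n φ(x*)) · sqrt(2π / (n · φ''(x*))) = sqrt(2π / (14n)) = sqrt(π/(7n)).
This is exact: substituting u = (x − 22)·sqrt(7n) gives I(n) = (1/sqrt(7n)) ∫_{−∞}^{∞} e^(−u^2) du = sqrt(π/(7n)).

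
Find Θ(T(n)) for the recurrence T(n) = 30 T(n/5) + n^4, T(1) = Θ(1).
T(n) = Θ(n^4)

log_5 30 ≈ 2.113. f(n) = n^4 dominates n^(log_5 30) since 4 > 2.113, and the regularity condition a·f(n/b) = 30·(n/5)^4 = (30/625)·n^4 ≤ c·f(n) holds with c = 30/625 ≈ 0.048 < 1. So this is Case 3: T(n) = Θ(f(n)) = Θ(n^4).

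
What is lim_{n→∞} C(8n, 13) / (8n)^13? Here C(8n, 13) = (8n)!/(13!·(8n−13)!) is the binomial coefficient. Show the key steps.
lim = 1/13! = 1/6227020800

With N = 8n → ∞: C(N, 13) / N^13 = [N(N−1)…(N−12)] / (13! · N^13) = (1/13!) · 1 · (1 − 1/(8n)) · … · (1 − 12/(8n)). Each factor → 1 as N → ∞, so the limit is 1/13! = 1/6227020800.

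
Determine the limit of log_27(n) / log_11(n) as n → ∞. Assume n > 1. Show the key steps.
lim = ln(11) / ln(27) = log_27(11)

Change of base: log_27(n) = ln n / ln 27 and log_11(n) = ln n / ln 11. The ratio is (ln n / ln 27) · (ln 11 / ln n) = ln 11 / ln 27, a constant independent of n. So the limit is ln 11 / ln 27 = log_27(11).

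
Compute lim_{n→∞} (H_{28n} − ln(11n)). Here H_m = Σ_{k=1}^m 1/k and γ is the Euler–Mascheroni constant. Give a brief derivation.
lim = ln(28/11) + γ

By Euler-Maclaurin, H_m = ln m + γ + O(1/m). So
  H_{28n} − ln(11n) = ln(28n) + γ − ln(11n) + O(1/n)
                       = ln(28/11) + γ + O(1/n).
Hence the limit is ln(28/11) + γ.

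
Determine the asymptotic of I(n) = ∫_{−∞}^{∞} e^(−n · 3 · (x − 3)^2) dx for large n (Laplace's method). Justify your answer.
I(n) = sqrt(π/(3n))

Here φ(x) = 3 · (x − 3)^2 has its unique minimum at x* = 3 with φ(x*) = 0 and φ''(x*) = 6. Laplace's method gives
  I(n) ~ e^(−n φ(x*)) · sqrt(2π / (n · φ''(x*))) = sqrt(2π / (6n)) = sqrt(π/(3n)).
This is exact: substituting u = (x − 3)·sqrt(3n) gives I(n) = (1/sqrt(3n)) ∫_{−∞}^{∞} e^(−u^2) du = sqrt(π/(3n)).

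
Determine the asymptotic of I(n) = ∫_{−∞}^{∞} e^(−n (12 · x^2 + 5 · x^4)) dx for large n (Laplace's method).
I(n) ~ sqrt(π/(12n))

φ(x) = 12 · x^2 + 5 · x^4 has its unique global minimum at x* = 0 (since φ'(x) = 24x + 20x^3 = 0 only at x = 0 for real x with both coefficients positive, and φ → ∞ as |x| → ∞). At x* = 0, φ(0) = 0 and φ''(0) = 24. Laplace's method then gives
  I(n) ~ sqrt(2π / (n · φ''(0))) · e^(−n φ(0)) = sqrt(2π / (24n)) = sqrt(π/(12n)).
The 5 · x^4 term contributes only at subleading order (an O(1/n) relative correction).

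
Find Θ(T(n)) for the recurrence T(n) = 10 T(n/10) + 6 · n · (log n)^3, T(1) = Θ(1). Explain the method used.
T(n) = Θ(n · (log n)^4)

Here log_10 10 = 1 and f(n) = 6 · n · (log n)^3 = Θ(n^(log_10 10) · (log n)^3). This is the extended Case 2 of the master theorem (f matches the critical exponent up to log factors), giving T(n) = Θ(n^(log_10 10) · (log n)^(3+1)) = Θ(n · (log n)^4).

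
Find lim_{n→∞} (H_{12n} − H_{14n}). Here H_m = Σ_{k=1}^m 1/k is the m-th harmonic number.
lim = ln(12/14) = ln(6/7)

Euler-Maclaurin gives H_m = ln m + γ + 1/(2m) + O(1/m^2). The γ and O(1/m) terms cancel in the difference:
  H_{12n} − H_{14n} = ln(12n) − ln(14n) + O(1/n) = ln(12/14) + O(1/n).
Hence the limit is ln(12/14) = ln(6/7).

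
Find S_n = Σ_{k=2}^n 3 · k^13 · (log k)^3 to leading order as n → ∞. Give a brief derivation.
S_n ~ 3 · n^14 · (log n)^3 / 14

By integral comparison, S_n = ∫_1^n 3 · x^13 · (log x)^3 dx + O(n^13 · (log n)^3). For the integral, the leading term of ∫_1^n x^13 (log x)^3 dx is n^14/14 · (log n)^3 (by repeated integration by parts; each step lowers the log-exponent and produces a relatively O(1/log n) correction). Hence S_n ~ 3 · n^14 · (log n)^3 / 14.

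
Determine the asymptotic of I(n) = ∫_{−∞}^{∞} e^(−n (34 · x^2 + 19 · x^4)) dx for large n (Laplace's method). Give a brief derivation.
I(n) ~ sqrt(π/(34n))

φ(x) = 34 · x^2 + 19 · x^4 has its unique global minimum at x* = 0 (since φ'(x) = 68x + 76x^3 = 0 only at x = 0 for real x with both coefficients positive, and φ → ∞ as |x| → ∞). At x* = 0, φ(0) = 0 and φ''(0) = 68. Laplace's method then gives
  I(n) ~ sqrt(2π / (n · φ''(0))) · e^(−n φ(0)) = sqrt(2π / (68n)) = sqrt(π/(34n)).
The 19 · x^4 term contributes only at subleading order (an O(1/n) relative correction).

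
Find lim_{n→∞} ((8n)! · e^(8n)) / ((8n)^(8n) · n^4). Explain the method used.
lim = 0

Stirling: (8n)! ~ sqrt(2π·8n) · (8n/e)^(8n). Hence
  (8n)! · e^(8n) / (8n)^(8n) ~ sqrt(2π·8n).
Dividing by n^4: sqrt(2π·8n) / n^4 = sqrt(2π·8) · n^((1−8)/2), so the expression behaves like sqrt(2π·8) · n^((1−8)/2) → 0.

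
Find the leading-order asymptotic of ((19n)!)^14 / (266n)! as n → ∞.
((19n)!)^14/(266n)! ~ ((2π·19n)^(13/2) / sqrt(14)) · 14^(−14·19n)  →  0

Write N = 19n. Stirling: N! ~ sqrt(2π N)(N/e)^N and (14N)! ~ sqrt(2π·14N)·(14N/e)^(14N).
  (N!)^14/(14N)! ~ (2π N)^(14/2) (N/e)^(14N) / [sqrt(2π·14N) (14N/e)^(14N)]
     = (2π N)^(14/2) / sqrt(2π·14N) · (N/(14N))^(14N)
     = (2π N)^((14−1)/2) / sqrt(14) · 14^(−14N).
Since 14^14 > 1, the factor 14^(−14N) decays exponentially, so the ratio → 0. Substituting N = 19n gives the stated form.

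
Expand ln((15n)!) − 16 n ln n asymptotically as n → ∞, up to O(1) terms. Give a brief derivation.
ln((15n)!) − 16 n ln n = −n ln n + 15(ln 15 − 1) n + (1/2) ln(2π·15n) + O(1/n)

Stirling: ln((15n)!) = 15n ln(15n) − 15n + (1/2) ln(2π·15n) + O(1/n).
Expand 15n ln(15n) = 15n (ln n + ln 15) = 15n ln n + 15n ln 15.
Subtract 16n ln n: leading term is (15 − 16) n ln n = −n ln n. The next term is 15n ln 15 − 15n = 15(ln 15 − 1) n. Then the (1/2) ln(2π·15n) correction.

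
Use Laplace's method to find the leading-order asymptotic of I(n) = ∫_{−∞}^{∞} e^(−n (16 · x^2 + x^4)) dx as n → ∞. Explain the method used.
I(n) ~ sqrt(π/(16n))

φ(x) = 16 · x^2 + x^4 has its unique global minimum at x* = 0 (since φ'(x) = 32x + 4x^3 = 0 only at x = 0 for real x with both coefficients positive, and φ → ∞ as |x| → ∞). At x* = 0, φ(0) = 0 and φ''(0) = 32. Laplace's method then gives
  I(n) ~ sqrt(2π / (n · φ''(0))) · e^(−n φ(0)) = sqrt(2π / (32n)) = sqrt(π/(16n)).
The x^4 term contributes only at subleading order (an O(1/n) relative correction).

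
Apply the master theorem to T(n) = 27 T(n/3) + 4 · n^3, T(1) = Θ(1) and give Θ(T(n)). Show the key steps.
T(n) = Θ(n^3 log n)

log_3 27 = 3, and f(n) = 4 · n^3 = Θ(n^(log_3 27)). This is Case 2 of the master theorem: T(n) = Θ(f(n) · log n) = Θ(n^3 log n).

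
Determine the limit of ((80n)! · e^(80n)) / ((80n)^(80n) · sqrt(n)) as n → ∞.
lim = sqrt(2π·80)

Stirling: (80n)! ~ sqrt(2π·80n) · (80n/e)^(80n). Hence
  (80n)! · e^(80n) / (80n)^(80n) ~ sqrt(2π·80n).
Dividing by sqrt(n): sqrt(2π·80n) / sqrt(n) = sqrt(2π·80) · n^((1−1)/2), so the limit is sqrt(2π·80).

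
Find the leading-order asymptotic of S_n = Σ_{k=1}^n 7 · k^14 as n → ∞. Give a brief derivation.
S_n ~ 7 · n^15 / 15

By integral comparison (Euler-Maclaurin), Σ_{k=1}^n 7 · k^14 = 7 · ∫_0^n x^14 dx + O(n^14) = 7 · n^15/15 + O(n^14). (Equivalently, Faulhaber's formula gives the same leading term.)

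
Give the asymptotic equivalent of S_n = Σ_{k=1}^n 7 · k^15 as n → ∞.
S_n ~ 7 · n^16 / 16

By integral comparison (Euler-Maclaurin), Σ_{k=1}^n 7 · k^15 = 7 · ∫_0^n x^15 dx + O(n^15) = 7 · n^16/16 + O(n^15). (Equivalently, Faulhaber's formula gives the same leading term.)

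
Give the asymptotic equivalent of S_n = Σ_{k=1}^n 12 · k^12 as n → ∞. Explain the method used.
S_n ~ 12 · n^13 / 13

By integral comparison (Euler-Maclaurin), Σ_{k=1}^n 12 · k^12 = 12 · ∫_0^n x^12 dx + O(n^12) = 12 · n^13/13 + O(n^12). (Equivalently, Faulhaber's formula gives the same leading term.)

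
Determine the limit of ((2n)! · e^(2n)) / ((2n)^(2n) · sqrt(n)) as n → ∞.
lim = sqrt(2π·2)

Stirling: (2n)! ~ sqrt(2π·2n) · (2n/e)^(2n). Hence
  (2n)! · e^(2n) / (2n)^(2n) ~ sqrt(2π·2n).
Dividing by sqrt(n): sqrt(2π·2n) / sqrt(n) = sqrt(2π·2) · n^((1−1)/2), so the limit is sqrt(2π·2).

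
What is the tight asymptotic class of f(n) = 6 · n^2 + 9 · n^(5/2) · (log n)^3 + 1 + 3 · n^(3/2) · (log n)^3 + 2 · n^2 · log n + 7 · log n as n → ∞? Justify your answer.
f(n) ∈ Θ(n^(5/2) · (log n)^3)

Compare the terms by growth order. For large n, n^a · (log n)^b dominates n^a' · (log n)^b' iff a > a', or (a = a' and b > b'). Ranking the 6 terms shows the dominant one is 9 · n^(5/2) · (log n)^3. Hence f(n) ∈ Θ(n^(5/2) · (log n)^3).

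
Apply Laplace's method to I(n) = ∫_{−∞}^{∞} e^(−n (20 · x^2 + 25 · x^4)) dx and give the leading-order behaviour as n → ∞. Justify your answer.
I(n) ~ sqrt(π/(20n))

φ(x) = 20 · x^2 + 25 · x^4 has its unique global minimum at x* = 0 (since φ'(x) = 40x + 100x^3 = 0 only at x = 0 for real x with both coefficients positive, and φ → ∞ as |x| → ∞). At x* = 0, φ(0) = 0 and φ''(0) = 40. Laplace's method then gives
  I(n) ~ sqrt(2π / (n · φ''(0))) · e^(−n φ(0)) = sqrt(2π / (40n)) = sqrt(π/(20n)).
The 25 · x^4 term contributes only at subleading order (an O(1/n) relative correction).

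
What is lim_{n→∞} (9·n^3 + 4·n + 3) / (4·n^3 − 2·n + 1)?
lim = 9/4

For large n the leading n^3 terms dominate both numerator and denominator. Dividing top and bottom by n^3, every other term tends to 0, leaving 9/4.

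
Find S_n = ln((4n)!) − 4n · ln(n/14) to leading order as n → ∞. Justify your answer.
S_n ~ 4n · (ln 56 − 1) + O(ln n)

Stirling: ln((4n)!) = 4n ln(4n) − 4n + O(ln n).
  S_n = 4n ln(4n) − 4n − 4n ln(n/14) + O(ln n)
      = 4n ln(4n) − 4n ln n + 4n ln 14 − 4n + O(ln n)
      = 4n ln 4 + 4n ln 14 − 4n + O(ln n)
      = 4n (ln 56 − 1) + O(ln n).
Numerically ln(56) − 1 ≈ 3.0254.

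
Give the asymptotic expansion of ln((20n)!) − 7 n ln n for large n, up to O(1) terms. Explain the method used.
ln((20n)!) − 7 n ln n = 13 n ln n + 20(ln 20 − 1) n + (1/2) ln(2π·20n) + O(1/n)

Stirling: ln((20n)!) = 20n ln(20n) − 20n + (1/2) ln(2π·20n) + O(1/n).
Expand 20n ln(20n) = 20n (ln n + ln 20) = 20n ln n + 20n ln 20.
Subtract 7n ln n: leading term is (20 − 7) n ln n = 13 n ln n. The next term is 20n ln 20 − 20n = 20(ln 20 − 1) n. Then the (1/2) ln(2π·20n) correction.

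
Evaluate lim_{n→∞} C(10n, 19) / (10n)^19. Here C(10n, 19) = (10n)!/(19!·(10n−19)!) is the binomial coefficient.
lim = 1/19! = 1/121645100408832000

With N = 10n → ∞: C(N, 19) / N^19 = [N(N−1)…(N−18)] / (19! · N^19) = (1/19!) · 1 · (1 − 1/(10n)) · … · (1 − 18/(10n)). Each factor → 1 as N → ∞, so the limit is 1/19! = 1/121645100408832000.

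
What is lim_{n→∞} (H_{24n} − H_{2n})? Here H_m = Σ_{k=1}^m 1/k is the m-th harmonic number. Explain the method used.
lim = ln(24/2) = ln 12

Euler-Maclaurin gives H_m = ln m + γ + 1/(2m) + O(1/m^2). The γ and O(1/m) terms cancel in the difference:
  H_{24n} − H_{2n} = ln(24n) − ln(2n) + O(1/n) = ln(24/2) + O(1/n).
Hence the limit is ln(24/2) = ln 12.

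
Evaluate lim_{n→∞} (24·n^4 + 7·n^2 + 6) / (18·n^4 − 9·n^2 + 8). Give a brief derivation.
lim = 24/18 = 4/3

For large n the leading n^4 terms dominate both numerator and denominator. Dividing top and bottom by n^4, every other term tends to 0, leaving 24/18 = 4/3.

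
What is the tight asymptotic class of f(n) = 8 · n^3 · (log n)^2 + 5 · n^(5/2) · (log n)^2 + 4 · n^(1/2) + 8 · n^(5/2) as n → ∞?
f(n) ∈ Θ(n^3 · (log n)^2)

Compare the terms by growth order. For large n, n^a · (log n)^b dominates n^a' · (log n)^b' iff a > a', or (a = a' and b > b'). Ranking the 4 terms shows the dominant one is 8 · n^3 · (log n)^2. Hence f(n) ∈ Θ(n^3 · (log n)^2).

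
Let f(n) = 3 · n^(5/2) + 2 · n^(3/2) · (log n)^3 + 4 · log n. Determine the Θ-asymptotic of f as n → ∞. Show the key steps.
f(n) ∈ Θ(n^(5/2))

Compare the terms by growth order. For large n, n^a · (log n)^b dominates n^a' · (log n)^b' iff a > a', or (a = a' and b > b'). Ranking the 3 terms shows the dominant one is 3 · n^(5/2). Hence f(n) ∈ Θ(n^(5/2)).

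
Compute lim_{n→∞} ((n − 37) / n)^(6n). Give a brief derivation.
lim = e^(−222)

Rewrite as (1 − 37/n)^(6n). By the standard limit (1 + x/n)^n → e^x, we have (1 − 37/n)^n → e^(−37), and raising to the 6th power gives e^(−222).
More precisely, ln[(1 − 37/n)^(6n)] = 6n · ln(1 − 37/n) = 6n · (-37/n + O(1/n^2)) = -222 + O(1/n) → -222.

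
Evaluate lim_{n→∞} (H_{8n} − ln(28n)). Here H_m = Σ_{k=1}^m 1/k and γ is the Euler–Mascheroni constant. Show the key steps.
lim = ln(2/7) + γ

By Euler-Maclaurin, H_m = ln m + γ + O(1/m). So
  H_{8n} − ln(28n) = ln(8n) + γ − ln(28n) + O(1/n)
                       = ln(8/28) + γ + O(1/n).
Hence the limit is ln(8/28) + γ (= ln(2/7)).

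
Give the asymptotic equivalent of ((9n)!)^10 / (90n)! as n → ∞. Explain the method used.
((9n)!)^10/(90n)! ~ ((2π·9n)^(9/2) / sqrt(10)) · 10^(−10·9n)  →  0

Write N = 9n. Stirling: N! ~ sqrt(2π N)(N/e)^N and (10N)! ~ sqrt(2π·10N)·(10N/e)^(10N).
  (N!)^10/(10N)! ~ (2π N)^(10/2) (N/e)^(10N) / [sqrt(2π·10N) (10N/e)^(10N)]
     = (2π N)^(10/2) / sqrt(2π·10N) · (N/(10N))^(10N)
     = (2π N)^((10−1)/2) / sqrt(10) · 10^(−10N).
Since 10^10 > 1, the factor 10^(−10N) decays exponentially, so the ratio → 0. Substituting N = 9n gives the stated form.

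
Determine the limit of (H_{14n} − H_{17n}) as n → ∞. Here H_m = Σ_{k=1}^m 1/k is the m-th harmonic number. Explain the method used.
lim = ln(14/17)

Euler-Maclaurin gives H_m = ln m + γ + 1/(2m) + O(1/m^2). The γ and O(1/m) terms cancel in the difference:
  H_{14n} − H_{17n} = ln(14n) − ln(17n) + O(1/n) = ln(14/17) + O(1/n).
Hence the limit is ln(14/17).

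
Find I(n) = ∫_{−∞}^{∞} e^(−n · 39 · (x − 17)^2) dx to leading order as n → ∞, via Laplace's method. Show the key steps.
I(n) = sqrt(π/(39n))

Here φ(x) = 39 · (x − 17)^2 has its unique minimum at x* = 17 with φ(x*) = 0 and φ''(x*) = 78. Laplace's method gives
  I(n) ~ e^(−n φ(x*)) · sqrt(2π / (n · φ''(x*))) = sqrt(2π / (78n)) = sqrt(π/(39n)).
This is exact: substituting u = (x − 17)·sqrt(39n) gives I(n) = (1/sqrt(39n)) ∫_{−∞}^{∞} e^(−u^2) du = sqrt(π/(39n)).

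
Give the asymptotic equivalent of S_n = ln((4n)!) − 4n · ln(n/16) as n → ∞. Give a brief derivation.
S_n ~ 4n · (ln 64 − 1) + O(ln n)

Stirling: ln((4n)!) = 4n ln(4n) − 4n + O(ln n).
  S_n = 4n ln(4n) − 4n − 4n ln(n/16) + O(ln n)
      = 4n ln(4n) − 4n ln n + 4n ln 16 − 4n + O(ln n)
      = 4n ln 4 + 4n ln 16 − 4n + O(ln n)
      = 4n (ln 64 − 1) + O(ln n).
Numerically ln(64) − 1 ≈ 3.1589.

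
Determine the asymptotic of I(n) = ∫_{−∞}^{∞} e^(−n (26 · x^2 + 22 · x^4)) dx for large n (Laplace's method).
I(n) ~ sqrt(π/(26n))

φ(x) = 26 · x^2 + 22 · x^4 has its unique global minimum at x* = 0 (since φ'(x) = 52x + 88x^3 = 0 only at x = 0 for real x with both coefficients positive, and φ → ∞ as |x| → ∞). At x* = 0, φ(0) = 0 and φ''(0) = 52. Laplace's method then gives
  I(n) ~ sqrt(2π / (n · φ''(0))) · e^(−n φ(0)) = sqrt(2π / (52n)) = sqrt(π/(26n)).
The 22 · x^4 term contributes only at subleading order (an O(1/n) relative correction).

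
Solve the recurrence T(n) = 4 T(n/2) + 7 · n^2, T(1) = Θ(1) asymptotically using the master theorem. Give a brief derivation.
T(n) = Θ(n^2 log n)

log_2 4 = 2, and f(n) = 7 · n^2 = Θ(n^(log_2 4)). This is Case 2 of the master theorem: T(n) = Θ(f(n) · log n) = Θ(n^2 log n).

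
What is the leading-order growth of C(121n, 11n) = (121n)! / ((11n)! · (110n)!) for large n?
C(121n, 11n) ~ (285311670611/10000000000)^(11n) · sqrt(11/(20π·11n))

Write N = 11n. Apply Stirling to each factorial:
  (11N)! ~ sqrt(2π·11N) · (11N/e)^(11N),
  N! ~ sqrt(2π N) · (N/e)^N,
  (10N)! ~ sqrt(2π·10N) · (10N/e)^(10N).
The exponential factors combine to (11N)^(11N) / (N^N · (10N)^(10N)) = 11^(11N)/10^(10N) = (11^11/10^10)^N = (285311670611/10000000000)^N.
The square-root prefactors combine to sqrt(2π·11N) / (sqrt(2π N)·sqrt(2π·10N)) = sqrt(11 / (2π·10·N)) = sqrt(11/(20π·11n)).
Substituting N = 11n: C(121n, 11n) ~ (285311670611/10000000000)^(11n) · sqrt(11/(20π·11n)).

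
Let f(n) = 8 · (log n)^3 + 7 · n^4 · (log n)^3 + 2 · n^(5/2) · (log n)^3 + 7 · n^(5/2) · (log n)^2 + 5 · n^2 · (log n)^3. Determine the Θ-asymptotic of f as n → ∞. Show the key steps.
f(n) ∈ Θ(n^4 · (log n)^3)

Compare the terms by growth order. For large n, n^a · (log n)^b dominates n^a' · (log n)^b' iff a > a', or (a = a' and b > b'). Ranking the 5 terms shows the dominant one is 7 · n^4 · (log n)^3. Hence f(n) ∈ Θ(n^4 · (log n)^3).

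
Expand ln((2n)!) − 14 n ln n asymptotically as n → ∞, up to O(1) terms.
ln((2n)!) − 14 n ln n = −12 n ln n + 2(ln 2 − 1) n + (1/2) ln(2π·2n) + O(1/n)

Stirling: ln((2n)!) = 2n ln(2n) − 2n + (1/2) ln(2π·2n) + O(1/n).
Expand 2n ln(2n) = 2n (ln n + ln 2) = 2n ln n + 2n ln 2.
Subtract 14n ln n: leading term is (2 − 14) n ln n = −12 n ln n. The next term is 2n ln 2 − 2n = 2(ln 2 − 1) n. Then the (1/2) ln(2π·2n) correction.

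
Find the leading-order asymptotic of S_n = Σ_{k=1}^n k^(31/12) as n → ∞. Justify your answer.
S_n ~ (12/43) · n^(43/12)

Integral comparison: Σ_{k=1}^n k^(31/12) = ∫_0^n x^(31/12) dx + O(n^(31/12)). The integral is n^(1 + 31/12) / (1 + 31/12) = n^((31+12)/12) / ((31+12)/12) = (12/43) · n^(43/12).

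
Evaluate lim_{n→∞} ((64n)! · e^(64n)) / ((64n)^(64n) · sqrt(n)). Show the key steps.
lim = sqrt(2π·64)

Stirling: (64n)! ~ sqrt(2π·64n) · (64n/e)^(64n). Hence
  (64n)! · e^(64n) / (64n)^(64n) ~ sqrt(2π·64n).
Dividing by sqrt(n): sqrt(2π·64n) / sqrt(n) = sqrt(2π·64) · n^((1−1)/2), so the limit is sqrt(2π·64).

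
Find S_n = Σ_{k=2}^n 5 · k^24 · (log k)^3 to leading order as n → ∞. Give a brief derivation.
S_n ~ n^25 · (log n)^3 / 5

By integral comparison, S_n = ∫_1^n 5 · x^24 · (log x)^3 dx + O(n^24 · (log n)^3). For the integral, the leading term of ∫_1^n x^24 (log x)^3 dx is n^25/25 · (log n)^3 (by repeated integration by parts; each step lowers the log-exponent and produces a relatively O(1/log n) correction). Hence S_n ~ n^25 · (log n)^3 / 5.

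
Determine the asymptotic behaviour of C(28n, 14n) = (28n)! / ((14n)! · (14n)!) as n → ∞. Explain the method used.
C(28n, 14n) ~ (4)^(14n) · sqrt(1/(π·14n))

Write N = 14n. Apply Stirling to each factorial:
  (2N)! ~ sqrt(2π·2N) · (2N/e)^(2N),
  N! ~ sqrt(2π N) · (N/e)^N,
  (1N)! ~ sqrt(2π·1N) · (1N/e)^(1N).
The exponential factors combine to (2N)^(2N) / (N^N · (1N)^(1N)) = 2^(2N)/1^(1N) = (2^2/1^1)^N = (4)^N.
The square-root prefactors combine to sqrt(2π·2N) / (sqrt(2π N)·sqrt(2π·1N)) = sqrt(2 / (2π·1·N)) = sqrt(1/(π·14n)).
Substituting N = 14n: C(28n, 14n) ~ (4)^(14n) · sqrt(1/(π·14n)).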